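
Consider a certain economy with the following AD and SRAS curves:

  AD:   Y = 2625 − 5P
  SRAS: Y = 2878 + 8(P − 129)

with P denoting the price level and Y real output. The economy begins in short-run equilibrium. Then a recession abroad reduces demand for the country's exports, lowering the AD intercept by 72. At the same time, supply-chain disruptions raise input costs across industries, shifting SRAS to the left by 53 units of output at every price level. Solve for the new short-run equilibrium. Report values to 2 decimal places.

After both shocks: AD is Y = 2553 − 5P and SRAS is Y = 1793 + 8P.
Setting them equal: 760 = 13P, so P = 58.46.
Substituting into AD, Y = 2260.69.

P = 58.46, Y = 2260.69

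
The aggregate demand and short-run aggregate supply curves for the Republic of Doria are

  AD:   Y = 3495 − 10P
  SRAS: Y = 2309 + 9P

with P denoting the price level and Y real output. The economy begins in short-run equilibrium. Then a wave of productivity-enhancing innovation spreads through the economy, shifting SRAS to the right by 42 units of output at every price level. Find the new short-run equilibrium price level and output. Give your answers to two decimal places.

This is a positive supply shock: SRAS shifts right.
New SRAS: Y = 2351 + 9P.
Set AD = SRAS: 3495 − 10P = 2351 + 9P, so 1144 = 19P and P = 60.21.
Substituting into AD, Y = 2892.89.

P = 60.21, Y = 2892.89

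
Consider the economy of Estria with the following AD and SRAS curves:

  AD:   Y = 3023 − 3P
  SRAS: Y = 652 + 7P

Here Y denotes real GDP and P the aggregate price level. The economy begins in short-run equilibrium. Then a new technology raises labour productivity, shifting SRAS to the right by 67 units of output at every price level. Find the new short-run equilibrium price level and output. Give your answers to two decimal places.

This is a positive supply shock: SRAS shifts right.
New SRAS: Y = 719 + 7P.
Set AD = SRAS: 3023 − 3P = 719 + 7P, so 2304 = 10P and P = 230.40.
Substituting into AD, Y = 2331.80.

P = 230.40, Y = 2331.80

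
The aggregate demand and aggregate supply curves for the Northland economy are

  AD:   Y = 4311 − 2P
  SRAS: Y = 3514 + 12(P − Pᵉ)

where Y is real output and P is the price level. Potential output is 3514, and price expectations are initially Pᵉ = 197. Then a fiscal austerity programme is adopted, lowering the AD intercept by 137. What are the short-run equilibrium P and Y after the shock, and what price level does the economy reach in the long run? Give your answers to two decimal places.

Short run: P = 216.00, Y = 3742.00. Long run: P = 330.00.

AD shifts left: new AD is Y = 4174 − 2P. With Pᵉ = 197, SRAS is Y = 1150 + 12P.
Short run: 4174 − 2P = 1150 + 12P gives 3024 = 14P, so P = 216.00 and Y = 4174 − 2P = 3742.00.
Y = 3742.00 is above potential 3514; expectations adjust and SRAS shifts left until Y = 3514.
Long run: on the new AD curve, 3514 = 4174 − 2P gives P = 330.00.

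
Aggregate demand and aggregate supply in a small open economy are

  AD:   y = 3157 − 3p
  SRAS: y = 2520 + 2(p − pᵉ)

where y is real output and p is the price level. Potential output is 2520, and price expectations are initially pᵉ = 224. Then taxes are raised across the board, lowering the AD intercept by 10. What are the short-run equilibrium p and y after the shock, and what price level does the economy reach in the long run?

Short run: p = 215, y = 2502. Long run: p = 209.

AD shifts left: new AD is y = 3147 − 3p. With pᵉ = 224, SRAS is y = 2072 + 2p.
Short run: 3147 − 3p = 2072 + 2p gives 1075 = 5p, so p = 215 and y = 3147 − 3·215 = 2502.
y = 2502 is below potential 2520; expectations adjust and SRAS shifts right until y = 2520.
Long run: on the new AD curve, 2520 = 3147 − 3p gives p = 209.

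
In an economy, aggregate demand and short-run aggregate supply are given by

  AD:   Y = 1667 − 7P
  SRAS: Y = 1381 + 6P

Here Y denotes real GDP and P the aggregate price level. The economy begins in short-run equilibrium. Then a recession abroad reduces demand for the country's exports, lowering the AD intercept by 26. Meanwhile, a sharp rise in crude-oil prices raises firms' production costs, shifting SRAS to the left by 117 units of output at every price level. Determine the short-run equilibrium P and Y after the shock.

After both shocks: AD is Y = 1641 − 7P and SRAS is Y = 1264 + 6P.
Setting them equal: 377 = 13P, so P = 29.
Y = 1641 − 7·29 = 1438.

P = 29, Y = 1438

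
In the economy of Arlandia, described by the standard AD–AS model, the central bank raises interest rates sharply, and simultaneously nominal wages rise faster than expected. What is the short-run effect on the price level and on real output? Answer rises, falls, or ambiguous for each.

Price level: ambiguous; output: falls

The first event is a negative demand shock: AD shifts left, which by itself pushes P down and Y down.
The second is an adverse supply shock: SRAS shifts left, which by itself pushes P up and Y down.
The two shocks push P in opposite directions, so the effect on P is ambiguous. Both shocks push Y down, so Y falls.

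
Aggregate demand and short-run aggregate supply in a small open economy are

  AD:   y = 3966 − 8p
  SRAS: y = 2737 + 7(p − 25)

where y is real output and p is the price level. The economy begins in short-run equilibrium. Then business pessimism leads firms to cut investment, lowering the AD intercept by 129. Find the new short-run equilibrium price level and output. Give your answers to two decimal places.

This is a negative demand shock: AD shifts left.
New AD: y = 3837 − 8p.
SRAS can be written y = 2562 + 7p.
Set AD = SRAS: 3837 − 8p = 2562 + 7p, so 1275 = 15p and p = 85.00.
Substituting into AD, y = 3157.00.

p = 85.00, y = 3157.00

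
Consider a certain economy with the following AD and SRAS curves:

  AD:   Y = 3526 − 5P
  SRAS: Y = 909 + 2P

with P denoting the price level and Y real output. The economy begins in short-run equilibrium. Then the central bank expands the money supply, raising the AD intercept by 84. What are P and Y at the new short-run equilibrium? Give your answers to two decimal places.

P = 385.86, Y = 1680.71

This is a positive demand shock: AD shifts right.
New AD: Y = 3610 − 5P.
Set AD = SRAS: 3610 − 5P = 909 + 2P, so 2701 = 7P and P = 385.86.
Substituting into AD, Y = 1680.71.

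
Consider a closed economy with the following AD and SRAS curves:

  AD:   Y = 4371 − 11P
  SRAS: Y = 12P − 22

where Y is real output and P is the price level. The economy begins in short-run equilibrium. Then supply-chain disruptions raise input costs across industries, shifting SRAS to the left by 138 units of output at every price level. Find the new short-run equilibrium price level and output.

This is a negative supply shock: SRAS shifts left.
New SRAS: Y = 12P − 160.
Set AD = SRAS: 4371 − 11P = 12P − 160, so 4531 = 23P and P = 197.
Y = 4371 − 11·197 = 2204.

P = 197, Y = 2204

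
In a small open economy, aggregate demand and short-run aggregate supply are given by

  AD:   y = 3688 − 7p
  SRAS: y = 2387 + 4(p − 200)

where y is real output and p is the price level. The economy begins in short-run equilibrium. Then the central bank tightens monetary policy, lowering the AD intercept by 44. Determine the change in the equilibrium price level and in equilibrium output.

This is a negative demand shock: AD shifts left.
New AD: y = 3644 − 7p.
SRAS can be written y = 1587 + 4p.
Set AD = SRAS: 3644 − 7p = 1587 + 4p, so 2057 = 11p and p = 187.
y = 3644 − 7·187 = 2335.
Initially p = 191, y = 2351, so Δp = -4 and Δy = -16.

Δp = -4, Δy = -16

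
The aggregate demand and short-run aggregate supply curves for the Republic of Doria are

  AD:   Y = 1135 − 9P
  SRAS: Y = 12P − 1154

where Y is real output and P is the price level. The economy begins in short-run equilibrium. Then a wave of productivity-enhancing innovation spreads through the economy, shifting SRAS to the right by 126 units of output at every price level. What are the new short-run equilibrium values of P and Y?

P = 103, Y = 208

This is a positive supply shock: SRAS shifts right.
New SRAS: Y = 12P − 1028.
Set AD = SRAS: 1135 − 9P = 12P − 1028, so 2163 = 21P and P = 103.
Y = 1135 − 9·103 = 208.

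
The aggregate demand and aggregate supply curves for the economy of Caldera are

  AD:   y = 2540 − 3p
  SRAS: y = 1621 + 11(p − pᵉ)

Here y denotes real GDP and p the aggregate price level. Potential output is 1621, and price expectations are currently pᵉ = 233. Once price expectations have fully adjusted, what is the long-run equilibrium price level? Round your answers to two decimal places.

Long-run p = 306.33

Short run: with pᵉ = 233, SRAS is y = 11p − 942. Setting AD = SRAS gives 3482 = 14p, so p = 248.71 and y = 2540 − 3p = 1793.86.
Output 1793.86 is above potential 1621, so over time expected prices rise and SRAS shifts left until y returns to 1621.
Long run: y = 1621 on the AD curve gives 1621 = 2540 − 3p, so p = 306.33.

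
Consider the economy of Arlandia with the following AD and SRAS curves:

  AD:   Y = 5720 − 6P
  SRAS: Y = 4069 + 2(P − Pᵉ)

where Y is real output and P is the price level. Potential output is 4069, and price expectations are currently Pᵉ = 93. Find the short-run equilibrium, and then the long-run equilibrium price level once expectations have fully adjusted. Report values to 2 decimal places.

Short run: with Pᵉ = 93, SRAS is Y = 3883 + 2P. Setting AD = SRAS gives 1837 = 8P, so P = 229.63 and Y = 5720 − 6P = 4342.25.
Output 4342.25 is above potential 4069, so over time expected prices rise and SRAS shifts left until Y returns to 4069.
Long run: Y = 4069 on the AD curve gives 4069 = 5720 − 6P, so P = 275.17.

Short run: P = 229.63, Y = 4342.25. Long run: P = 275.17.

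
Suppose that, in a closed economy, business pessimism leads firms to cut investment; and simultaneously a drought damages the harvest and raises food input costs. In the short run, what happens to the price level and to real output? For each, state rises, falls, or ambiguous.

The first event is a negative demand shock: AD shifts left, which by itself pushes P down and Y down.
The second is an adverse supply shock: SRAS shifts left, which by itself pushes P up and Y down.
The two shocks push P in opposite directions, so the effect on P is ambiguous. Both shocks push Y down, so Y falls.

Price level: ambiguous; output: falls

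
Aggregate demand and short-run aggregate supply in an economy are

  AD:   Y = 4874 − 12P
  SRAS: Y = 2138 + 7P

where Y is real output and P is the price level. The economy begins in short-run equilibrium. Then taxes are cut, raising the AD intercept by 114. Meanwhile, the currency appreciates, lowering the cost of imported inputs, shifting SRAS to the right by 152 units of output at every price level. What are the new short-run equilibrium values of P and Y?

After both shocks: AD is Y = 4988 − 12P and SRAS is Y = 2290 + 7P.
Setting them equal: 2698 = 19P, so P = 142.
Y = 4988 − 12·142 = 3284.

P = 142, Y = 3284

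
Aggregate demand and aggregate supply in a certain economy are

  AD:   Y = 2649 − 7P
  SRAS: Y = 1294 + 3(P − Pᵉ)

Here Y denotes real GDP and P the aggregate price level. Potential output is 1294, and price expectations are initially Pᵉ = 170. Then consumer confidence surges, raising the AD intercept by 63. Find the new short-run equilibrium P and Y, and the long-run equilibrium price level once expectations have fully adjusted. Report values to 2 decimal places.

Short run: P = 192.80, Y = 1362.40. Long run: P = 202.57.

AD shifts right: new AD is Y = 2712 − 7P. With Pᵉ = 170, SRAS is Y = 784 + 3P.
Short run: 2712 − 7P = 784 + 3P gives 1928 = 10P, so P = 192.80 and Y = 2712 − 7P = 1362.40.
Y = 1362.40 is above potential 1294; expectations adjust and SRAS shifts left until Y = 1294.
Long run: on the new AD curve, 1294 = 2712 − 7P gives P = 202.57.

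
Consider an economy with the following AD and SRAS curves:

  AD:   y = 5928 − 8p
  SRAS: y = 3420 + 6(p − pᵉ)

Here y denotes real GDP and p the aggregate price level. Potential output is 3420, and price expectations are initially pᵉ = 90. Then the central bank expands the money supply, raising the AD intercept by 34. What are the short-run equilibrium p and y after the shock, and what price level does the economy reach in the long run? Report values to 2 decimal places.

Short run: p = 220.14, y = 4200.86. Long run: p = 317.75.

AD shifts right: new AD is y = 5962 − 8p. With pᵉ = 90, SRAS is y = 2880 + 6p.
Short run: 5962 − 8p = 2880 + 6p gives 3082 = 14p, so p = 220.14 and y = 5962 − 8p = 4200.86.
y = 4200.86 is above potential 3420; expectations adjust and SRAS shifts left until y = 3420.
Long run: on the new AD curve, 3420 = 5962 − 8p gives p = 317.75.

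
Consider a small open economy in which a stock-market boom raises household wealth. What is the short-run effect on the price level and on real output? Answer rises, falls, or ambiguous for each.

Price level: rises; output: rises

This is a positive demand shock: AD shifts right.
Moving along the upward-sloping SRAS curve, P rises and Y rises.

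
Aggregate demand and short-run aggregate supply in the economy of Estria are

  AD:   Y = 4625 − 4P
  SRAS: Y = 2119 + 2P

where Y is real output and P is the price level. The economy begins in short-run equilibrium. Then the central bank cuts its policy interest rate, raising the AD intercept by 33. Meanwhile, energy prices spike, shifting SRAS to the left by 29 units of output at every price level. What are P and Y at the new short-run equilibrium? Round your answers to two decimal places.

After both shocks: AD is Y = 4658 − 4P and SRAS is Y = 2090 + 2P.
Setting them equal: 2568 = 6P, so P = 428.00.
Substituting into AD, Y = 2946.00.

P = 428.00, Y = 2946.00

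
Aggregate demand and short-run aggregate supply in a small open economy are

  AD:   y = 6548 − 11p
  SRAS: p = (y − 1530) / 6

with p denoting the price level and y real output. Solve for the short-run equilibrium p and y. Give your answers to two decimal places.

Rearrange SRAS to y = 1530 + 6p.
Set AD = SRAS: 6548 − 11p = 1530 + 6p, so 5018 = 17p and p = 295.18.
Substituting into AD, y = 6548 − 11p = 3301.06.

p = 295.18, y = 3301.06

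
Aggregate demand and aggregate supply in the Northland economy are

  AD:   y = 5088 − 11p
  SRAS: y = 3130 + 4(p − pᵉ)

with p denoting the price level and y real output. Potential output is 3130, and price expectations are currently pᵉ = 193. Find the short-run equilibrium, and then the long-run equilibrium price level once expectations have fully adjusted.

Short run: with pᵉ = 193, SRAS is y = 2358 + 4p. Setting AD = SRAS gives 2730 = 15p, so p = 182 and y = 5088 − 11·182 = 3086.
Output 3086 is below potential 3130, so over time expected prices fall and SRAS shifts right until y returns to 3130.
Long run: y = 3130 on the AD curve gives 3130 = 5088 − 11p, so p = 178.

Short run: p = 182, y = 3086. Long run: p = 178.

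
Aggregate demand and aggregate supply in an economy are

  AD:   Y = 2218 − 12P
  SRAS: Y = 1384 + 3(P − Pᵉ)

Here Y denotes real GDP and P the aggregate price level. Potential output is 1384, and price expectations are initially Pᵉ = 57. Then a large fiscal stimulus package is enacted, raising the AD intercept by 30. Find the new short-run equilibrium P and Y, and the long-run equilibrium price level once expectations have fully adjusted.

AD shifts right: new AD is Y = 2248 − 12P. With Pᵉ = 57, SRAS is Y = 1213 + 3P.
Short run: 2248 − 12P = 1213 + 3P gives 1035 = 15P, so P = 69 and Y = 2248 − 12·69 = 1420.
Y = 1420 is above potential 1384; expectations adjust and SRAS shifts left until Y = 1384.
Long run: on the new AD curve, 1384 = 2248 − 12P gives P = 72.

Short run: P = 69, Y = 1420. Long run: P = 72.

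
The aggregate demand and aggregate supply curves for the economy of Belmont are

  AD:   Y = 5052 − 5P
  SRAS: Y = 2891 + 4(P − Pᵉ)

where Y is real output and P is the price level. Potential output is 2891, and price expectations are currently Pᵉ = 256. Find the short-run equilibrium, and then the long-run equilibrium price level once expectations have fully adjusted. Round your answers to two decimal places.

Short run: with Pᵉ = 256, SRAS is Y = 1867 + 4P. Setting AD = SRAS gives 3185 = 9P, so P = 353.89 and Y = 5052 − 5P = 3282.56.
Output 3282.56 is above potential 2891, so over time expected prices rise and SRAS shifts left until Y returns to 2891.
Long run: Y = 2891 on the AD curve gives 2891 = 5052 − 5P, so P = 432.20.

Short run: P = 353.89, Y = 3282.56. Long run: P = 432.20.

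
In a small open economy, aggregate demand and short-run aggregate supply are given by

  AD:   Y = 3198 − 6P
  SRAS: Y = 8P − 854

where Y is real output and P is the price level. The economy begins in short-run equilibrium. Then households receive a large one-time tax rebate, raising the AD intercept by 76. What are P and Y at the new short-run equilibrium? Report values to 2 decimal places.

P = 294.86, Y = 1504.86

This is a positive demand shock: AD shifts right.
New AD: Y = 3274 − 6P.
Set AD = SRAS: 3274 − 6P = 8P − 854, so 4128 = 14P and P = 294.86.
Substituting into AD, Y = 1504.86.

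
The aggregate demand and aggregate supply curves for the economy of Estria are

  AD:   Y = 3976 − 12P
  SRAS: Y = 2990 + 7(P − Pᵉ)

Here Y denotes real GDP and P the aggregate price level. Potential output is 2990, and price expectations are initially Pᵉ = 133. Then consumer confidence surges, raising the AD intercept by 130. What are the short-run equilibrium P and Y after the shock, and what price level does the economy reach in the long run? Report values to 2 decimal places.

Short run: P = 107.74, Y = 2813.16. Long run: P = 93.00.

AD shifts right: new AD is Y = 4106 − 12P. With Pᵉ = 133, SRAS is Y = 2059 + 7P.
Short run: 4106 − 12P = 2059 + 7P gives 2047 = 19P, so P = 107.74 and Y = 4106 − 12P = 2813.16.
Y = 2813.16 is below potential 2990; expectations adjust and SRAS shifts right until Y = 2990.
Long run: on the new AD curve, 2990 = 4106 − 12P gives P = 93.00.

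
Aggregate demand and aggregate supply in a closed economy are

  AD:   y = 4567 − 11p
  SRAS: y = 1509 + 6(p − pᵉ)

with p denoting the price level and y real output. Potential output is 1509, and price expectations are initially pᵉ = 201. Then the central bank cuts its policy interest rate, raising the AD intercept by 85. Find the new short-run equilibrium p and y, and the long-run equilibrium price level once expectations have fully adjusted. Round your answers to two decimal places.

Short run: p = 255.82, y = 1837.94. Long run: p = 285.73.

AD shifts right: new AD is y = 4652 − 11p. With pᵉ = 201, SRAS is y = 303 + 6p.
Short run: 4652 − 11p = 303 + 6p gives 4349 = 17p, so p = 255.82 and y = 4652 − 11p = 1837.94.
y = 1837.94 is above potential 1509; expectations adjust and SRAS shifts left until y = 1509.
Long run: on the new AD curve, 1509 = 4652 − 11p gives p = 285.73.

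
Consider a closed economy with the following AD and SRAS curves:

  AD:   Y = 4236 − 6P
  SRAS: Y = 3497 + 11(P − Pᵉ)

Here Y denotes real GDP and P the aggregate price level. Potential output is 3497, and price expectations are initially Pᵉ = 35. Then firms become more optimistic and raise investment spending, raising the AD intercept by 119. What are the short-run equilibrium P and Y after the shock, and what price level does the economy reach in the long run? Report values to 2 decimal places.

AD shifts right: new AD is Y = 4355 − 6P. With Pᵉ = 35, SRAS is Y = 3112 + 11P.
Short run: 4355 − 6P = 3112 + 11P gives 1243 = 17P, so P = 73.12 and Y = 4355 − 6P = 3916.29.
Y = 3916.29 is above potential 3497; expectations adjust and SRAS shifts left until Y = 3497.
Long run: on the new AD curve, 3497 = 4355 − 6P gives P = 143.00.

Short run: P = 73.12, Y = 3916.29. Long run: P = 143.00.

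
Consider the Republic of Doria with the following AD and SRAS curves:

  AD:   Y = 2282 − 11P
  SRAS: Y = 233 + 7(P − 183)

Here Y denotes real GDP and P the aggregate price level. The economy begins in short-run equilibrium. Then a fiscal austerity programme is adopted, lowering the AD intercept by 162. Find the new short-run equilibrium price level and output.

This is a negative demand shock: AD shifts left.
New AD: Y = 2120 − 11P.
SRAS can be written Y = 7P − 1048.
Set AD = SRAS: 2120 − 11P = 7P − 1048, so 3168 = 18P and P = 176.
Y = 2120 − 11·176 = 184.

P = 176, Y = 184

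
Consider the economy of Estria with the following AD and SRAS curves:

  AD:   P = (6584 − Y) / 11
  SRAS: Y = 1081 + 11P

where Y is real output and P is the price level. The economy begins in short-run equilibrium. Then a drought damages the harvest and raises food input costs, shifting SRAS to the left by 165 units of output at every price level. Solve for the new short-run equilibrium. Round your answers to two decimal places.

P = 257.64, Y = 3750.00

This is a negative supply shock: SRAS shifts left.
New SRAS: Y = 916 + 11P.
Set AD = SRAS: 6584 − 11P = 916 + 11P, so 5668 = 22P and P = 257.64.
Substituting into AD, Y = 3750.00.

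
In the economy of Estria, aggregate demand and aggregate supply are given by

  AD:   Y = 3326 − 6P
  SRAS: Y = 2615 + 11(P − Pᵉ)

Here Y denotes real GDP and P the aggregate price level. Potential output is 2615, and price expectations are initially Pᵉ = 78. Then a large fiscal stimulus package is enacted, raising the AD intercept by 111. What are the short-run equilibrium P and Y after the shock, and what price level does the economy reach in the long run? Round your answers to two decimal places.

AD shifts right: new AD is Y = 3437 − 6P. With Pᵉ = 78, SRAS is Y = 1757 + 11P.
Short run: 3437 − 6P = 1757 + 11P gives 1680 = 17P, so P = 98.82 and Y = 3437 − 6P = 2844.06.
Y = 2844.06 is above potential 2615; expectations adjust and SRAS shifts left until Y = 2615.
Long run: on the new AD curve, 2615 = 3437 − 6P gives P = 137.00.

Short run: P = 98.82, Y = 2844.06. Long run: P = 137.00.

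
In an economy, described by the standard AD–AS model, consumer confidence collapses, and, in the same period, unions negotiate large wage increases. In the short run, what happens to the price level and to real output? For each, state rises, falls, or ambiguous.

The first event is a negative demand shock: AD shifts left, which by itself pushes P down and Y down.
The second is an adverse supply shock: SRAS shifts left, which by itself pushes P up and Y down.
The two shocks push P in opposite directions, so the effect on P is ambiguous. Both shocks push Y down, so Y falls.

Price level: ambiguous; output: falls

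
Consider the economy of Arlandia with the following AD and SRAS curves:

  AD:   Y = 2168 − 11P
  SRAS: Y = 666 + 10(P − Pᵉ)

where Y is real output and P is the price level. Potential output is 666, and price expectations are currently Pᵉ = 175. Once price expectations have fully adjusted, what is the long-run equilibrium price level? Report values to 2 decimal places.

Short run: with Pᵉ = 175, SRAS is Y = 10P − 1084. Setting AD = SRAS gives 3252 = 21P, so P = 154.86 and Y = 2168 − 11P = 464.57.
Output 464.57 is below potential 666, so over time expected prices fall and SRAS shifts right until Y returns to 666.
Long run: Y = 666 on the AD curve gives 666 = 2168 − 11P, so P = 136.55.

Long-run P = 136.55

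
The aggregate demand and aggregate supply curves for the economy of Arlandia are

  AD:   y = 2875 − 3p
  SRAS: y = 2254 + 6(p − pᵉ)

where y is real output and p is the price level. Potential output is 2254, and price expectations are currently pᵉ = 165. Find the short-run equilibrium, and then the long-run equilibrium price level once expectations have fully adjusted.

Short run: p = 179, y = 2338. Long run: p = 207.

Short run: with pᵉ = 165, SRAS is y = 1264 + 6p. Setting AD = SRAS gives 1611 = 9p, so p = 179 and y = 2875 − 3·179 = 2338.
Output 2338 is above potential 2254, so over time expected prices rise and SRAS shifts left until y returns to 2254.
Long run: y = 2254 on the AD curve gives 2254 = 2875 − 3p, so p = 207.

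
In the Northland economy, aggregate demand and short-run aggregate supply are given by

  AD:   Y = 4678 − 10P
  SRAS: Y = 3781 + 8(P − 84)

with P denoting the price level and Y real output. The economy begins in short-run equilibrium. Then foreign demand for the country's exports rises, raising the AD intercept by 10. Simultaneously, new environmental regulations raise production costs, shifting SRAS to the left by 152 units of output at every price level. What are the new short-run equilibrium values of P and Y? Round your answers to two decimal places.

P = 96.17, Y = 3726.33

After both shocks: AD is Y = 4688 − 10P and SRAS is Y = 2957 + 8P.
Setting them equal: 1731 = 18P, so P = 96.17.
Substituting into AD, Y = 3726.33.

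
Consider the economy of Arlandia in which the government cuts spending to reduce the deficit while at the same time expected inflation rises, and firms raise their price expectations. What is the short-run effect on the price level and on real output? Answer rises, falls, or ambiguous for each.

The first event is a negative demand shock: AD shifts left, which by itself pushes P down and Y down.
The second is an adverse supply shock: SRAS shifts left, which by itself pushes P up and Y down.
The two shocks push P in opposite directions, so the effect on P is ambiguous. Both shocks push Y down, so Y falls.

Price level: ambiguous; output: falls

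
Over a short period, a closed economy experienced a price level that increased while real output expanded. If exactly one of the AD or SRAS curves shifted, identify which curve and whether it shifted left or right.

AD shifted right

P rose and Y rose. An AD shift moves P and Y in the same direction; an SRAS shift moves them in opposite directions.
Here P and Y moved in the same direction, so the AD curve shifted.
Since Y rose, AD shifted right.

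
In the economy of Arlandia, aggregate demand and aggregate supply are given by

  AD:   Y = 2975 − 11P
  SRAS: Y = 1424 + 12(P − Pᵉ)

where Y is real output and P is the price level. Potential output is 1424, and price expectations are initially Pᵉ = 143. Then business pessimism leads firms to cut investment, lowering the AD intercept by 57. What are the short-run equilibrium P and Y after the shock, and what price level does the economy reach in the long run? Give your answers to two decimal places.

AD shifts left: new AD is Y = 2918 − 11P. With Pᵉ = 143, SRAS is Y = 12P − 292.
Short run: 2918 − 11P = 12P − 292 gives 3210 = 23P, so P = 139.57 and Y = 2918 − 11P = 1382.78.
Y = 1382.78 is below potential 1424; expectations adjust and SRAS shifts right until Y = 1424.
Long run: on the new AD curve, 1424 = 2918 − 11P gives P = 135.82.

Short run: P = 139.57, Y = 1382.78. Long run: P = 135.82.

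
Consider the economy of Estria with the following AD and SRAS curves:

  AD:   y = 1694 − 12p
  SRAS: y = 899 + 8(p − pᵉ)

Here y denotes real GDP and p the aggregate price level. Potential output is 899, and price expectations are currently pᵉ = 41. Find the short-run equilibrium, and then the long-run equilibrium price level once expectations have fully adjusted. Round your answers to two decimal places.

Short run: p = 56.15, y = 1020.20. Long run: p = 66.25.

Short run: with pᵉ = 41, SRAS is y = 571 + 8p. Setting AD = SRAS gives 1123 = 20p, so p = 56.15 and y = 1694 − 12p = 1020.20.
Output 1020.20 is above potential 899, so over time expected prices rise and SRAS shifts left until y returns to 899.
Long run: y = 899 on the AD curve gives 899 = 1694 − 12p, so p = 66.25.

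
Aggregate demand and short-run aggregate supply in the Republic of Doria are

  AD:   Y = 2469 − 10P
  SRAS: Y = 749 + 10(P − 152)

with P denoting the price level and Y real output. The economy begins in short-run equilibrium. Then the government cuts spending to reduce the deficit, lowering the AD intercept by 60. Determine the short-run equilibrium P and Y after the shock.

This is a negative demand shock: AD shifts left.
New AD: Y = 2409 − 10P.
SRAS can be written Y = 10P − 771.
Set AD = SRAS: 2409 − 10P = 10P − 771, so 3180 = 20P and P = 159.
Y = 2409 − 10·159 = 819.

P = 159, Y = 819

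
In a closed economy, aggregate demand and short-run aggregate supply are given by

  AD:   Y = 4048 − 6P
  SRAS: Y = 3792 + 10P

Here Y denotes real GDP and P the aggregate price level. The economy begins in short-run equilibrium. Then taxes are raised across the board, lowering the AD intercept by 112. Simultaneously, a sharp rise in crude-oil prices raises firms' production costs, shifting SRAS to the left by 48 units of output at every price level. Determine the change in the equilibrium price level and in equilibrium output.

ΔP = -4, ΔY = -88

After both shocks: AD is Y = 3936 − 6P and SRAS is Y = 3744 + 10P.
Setting them equal: 192 = 16P, so P = 12.
Y = 3936 − 6·12 = 3864.
Initially P = 16, Y = 3952, so ΔP = -4 and ΔY = -88.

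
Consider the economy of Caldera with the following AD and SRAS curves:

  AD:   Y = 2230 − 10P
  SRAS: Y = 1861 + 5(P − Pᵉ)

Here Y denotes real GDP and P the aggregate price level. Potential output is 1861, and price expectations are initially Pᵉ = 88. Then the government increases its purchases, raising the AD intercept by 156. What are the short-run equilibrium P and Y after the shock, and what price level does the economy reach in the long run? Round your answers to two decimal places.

AD shifts right: new AD is Y = 2386 − 10P. With Pᵉ = 88, SRAS is Y = 1421 + 5P.
Short run: 2386 − 10P = 1421 + 5P gives 965 = 15P, so P = 64.33 and Y = 2386 − 10P = 1742.67.
Y = 1742.67 is below potential 1861; expectations adjust and SRAS shifts right until Y = 1861.
Long run: on the new AD curve, 1861 = 2386 − 10P gives P = 52.50.

Short run: P = 64.33, Y = 1742.67. Long run: P = 52.50.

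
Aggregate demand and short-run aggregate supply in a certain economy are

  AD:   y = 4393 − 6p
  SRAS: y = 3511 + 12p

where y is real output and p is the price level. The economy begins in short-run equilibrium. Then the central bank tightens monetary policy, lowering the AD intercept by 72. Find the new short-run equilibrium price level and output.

p = 45, y = 4051

This is a negative demand shock: AD shifts left.
New AD: y = 4321 − 6p.
Set AD = SRAS: 4321 − 6p = 3511 + 12p, so 810 = 18p and p = 45.
y = 4321 − 6·45 = 4051.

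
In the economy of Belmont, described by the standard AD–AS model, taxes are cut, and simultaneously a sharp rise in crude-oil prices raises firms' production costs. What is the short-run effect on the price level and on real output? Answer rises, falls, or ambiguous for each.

The first event is a positive demand shock: AD shifts right, which by itself pushes P up and Y up.
The second is an adverse supply shock: SRAS shifts left, which by itself pushes P up and Y down.
Both shocks push P up, so P rises. The two shocks push Y in opposite directions, so the effect on Y is ambiguous.

Price level: rises; output: ambiguous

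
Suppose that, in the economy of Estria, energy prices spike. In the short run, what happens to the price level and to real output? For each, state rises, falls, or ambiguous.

This is an adverse supply shock: SRAS shifts left.
Moving along the downward-sloping AD curve, P rises and Y falls.

Price level: rises; output: falls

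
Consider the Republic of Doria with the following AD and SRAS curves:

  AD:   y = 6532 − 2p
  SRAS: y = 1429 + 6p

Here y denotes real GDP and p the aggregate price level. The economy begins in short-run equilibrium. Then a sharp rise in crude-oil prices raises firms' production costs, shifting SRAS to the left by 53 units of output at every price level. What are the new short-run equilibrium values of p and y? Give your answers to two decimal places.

This is a negative supply shock: SRAS shifts left.
New SRAS: y = 1376 + 6p.
Set AD = SRAS: 6532 − 2p = 1376 + 6p, so 5156 = 8p and p = 644.50.
Substituting into AD, y = 5243.00.

p = 644.50, y = 5243.00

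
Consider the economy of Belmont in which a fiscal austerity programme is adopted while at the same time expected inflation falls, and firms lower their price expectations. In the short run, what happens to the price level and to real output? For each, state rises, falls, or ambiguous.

The first event is a negative demand shock: AD shifts left, which by itself pushes P down and Y down.
The second is a favourable supply shock: SRAS shifts right, which by itself pushes P down and Y up.
Both shocks push P down, so P falls. The two shocks push Y in opposite directions, so the effect on Y is ambiguous.

Price level: falls; output: ambiguous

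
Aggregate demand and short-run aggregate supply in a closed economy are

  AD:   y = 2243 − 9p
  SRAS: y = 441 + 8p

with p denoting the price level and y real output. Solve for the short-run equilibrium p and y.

p = 106, y = 1289

Set AD = SRAS: 2243 − 9p = 441 + 8p, so 1802 = 17p and p = 106.
Then y = 2243 − 9·106 = 1289.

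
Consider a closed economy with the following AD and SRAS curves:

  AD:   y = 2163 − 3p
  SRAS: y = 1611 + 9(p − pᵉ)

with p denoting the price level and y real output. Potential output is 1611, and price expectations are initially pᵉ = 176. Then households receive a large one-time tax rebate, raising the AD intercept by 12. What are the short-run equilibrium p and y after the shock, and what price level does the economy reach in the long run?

AD shifts right: new AD is y = 2175 − 3p. With pᵉ = 176, SRAS is y = 27 + 9p.
Short run: 2175 − 3p = 27 + 9p gives 2148 = 12p, so p = 179 and y = 2175 − 3·179 = 1638.
y = 1638 is above potential 1611; expectations adjust and SRAS shifts left until y = 1611.
Long run: on the new AD curve, 1611 = 2175 − 3p gives p = 188.

Short run: p = 179, y = 1638. Long run: p = 188.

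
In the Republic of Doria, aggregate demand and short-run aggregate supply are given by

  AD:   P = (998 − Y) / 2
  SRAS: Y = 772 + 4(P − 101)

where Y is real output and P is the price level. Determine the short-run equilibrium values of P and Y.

P = 105, Y = 788

Write SRAS as Y = 772 + 4P − 404 = 368 + 4P.
Rearrange AD to Y = 998 − 2P.
Set AD = SRAS: 998 − 2P = 368 + 4P, so 630 = 6P and P = 105.
Then Y = 998 − 2·105 = 788.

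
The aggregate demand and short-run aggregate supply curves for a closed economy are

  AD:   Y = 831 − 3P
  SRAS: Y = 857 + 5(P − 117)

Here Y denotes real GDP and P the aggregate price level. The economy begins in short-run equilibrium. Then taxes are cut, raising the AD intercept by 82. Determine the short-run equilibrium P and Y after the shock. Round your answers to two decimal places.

This is a positive demand shock: AD shifts right.
New AD: Y = 913 − 3P.
SRAS can be written Y = 272 + 5P.
Set AD = SRAS: 913 − 3P = 272 + 5P, so 641 = 8P and P = 80.13.
Substituting into AD, Y = 672.63.

P = 80.13, Y = 672.63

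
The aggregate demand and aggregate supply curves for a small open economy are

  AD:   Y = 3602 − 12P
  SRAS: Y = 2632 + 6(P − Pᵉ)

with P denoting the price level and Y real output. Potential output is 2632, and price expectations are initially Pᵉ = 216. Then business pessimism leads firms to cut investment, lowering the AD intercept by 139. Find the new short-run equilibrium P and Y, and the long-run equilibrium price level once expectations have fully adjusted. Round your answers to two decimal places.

Short run: P = 118.17, Y = 2045.00. Long run: P = 69.25.

AD shifts left: new AD is Y = 3463 − 12P. With Pᵉ = 216, SRAS is Y = 1336 + 6P.
Short run: 3463 − 12P = 1336 + 6P gives 2127 = 18P, so P = 118.17 and Y = 3463 − 12P = 2045.00.
Y = 2045.00 is below potential 2632; expectations adjust and SRAS shifts right until Y = 2632.
Long run: on the new AD curve, 2632 = 3463 − 12P gives P = 69.25.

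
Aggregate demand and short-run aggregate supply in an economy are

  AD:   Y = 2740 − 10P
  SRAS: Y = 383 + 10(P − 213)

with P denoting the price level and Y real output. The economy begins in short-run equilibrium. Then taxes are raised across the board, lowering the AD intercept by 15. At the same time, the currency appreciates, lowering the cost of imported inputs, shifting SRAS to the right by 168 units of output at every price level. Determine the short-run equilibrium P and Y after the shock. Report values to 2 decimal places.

After both shocks: AD is Y = 2725 − 10P and SRAS is Y = 10P − 1579.
Setting them equal: 4304 = 20P, so P = 215.20.
Substituting into AD, Y = 573.00.

P = 215.20, Y = 573.00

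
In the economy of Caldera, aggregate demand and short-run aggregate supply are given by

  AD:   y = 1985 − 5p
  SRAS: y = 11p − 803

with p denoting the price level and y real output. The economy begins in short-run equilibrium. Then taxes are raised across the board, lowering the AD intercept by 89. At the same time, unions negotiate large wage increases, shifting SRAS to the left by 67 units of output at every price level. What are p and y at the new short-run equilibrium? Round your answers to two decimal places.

After both shocks: AD is y = 1896 − 5p and SRAS is y = 11p − 870.
Setting them equal: 2766 = 16p, so p = 172.88.
Substituting into AD, y = 1031.63.

p = 172.88, y = 1031.63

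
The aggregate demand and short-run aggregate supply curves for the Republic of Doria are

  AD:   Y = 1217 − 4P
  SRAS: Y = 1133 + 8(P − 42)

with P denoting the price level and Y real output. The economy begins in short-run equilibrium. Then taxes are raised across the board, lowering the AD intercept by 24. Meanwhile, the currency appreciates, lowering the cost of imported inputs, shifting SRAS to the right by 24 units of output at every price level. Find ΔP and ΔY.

ΔP = -4, ΔY = -8

After both shocks: AD is Y = 1193 − 4P and SRAS is Y = 821 + 8P.
Setting them equal: 372 = 12P, so P = 31.
Y = 1193 − 4·31 = 1069.
Initially P = 35, Y = 1077, so ΔP = -4 and ΔY = -8.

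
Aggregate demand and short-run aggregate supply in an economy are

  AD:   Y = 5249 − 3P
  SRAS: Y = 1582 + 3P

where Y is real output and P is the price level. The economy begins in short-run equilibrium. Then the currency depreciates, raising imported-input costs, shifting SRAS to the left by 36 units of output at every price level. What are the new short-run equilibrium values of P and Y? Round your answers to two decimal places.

P = 617.17, Y = 3397.50

This is a negative supply shock: SRAS shifts left.
New SRAS: Y = 1546 + 3P.
Set AD = SRAS: 5249 − 3P = 1546 + 3P, so 3703 = 6P and P = 617.17.
Substituting into AD, Y = 3397.50.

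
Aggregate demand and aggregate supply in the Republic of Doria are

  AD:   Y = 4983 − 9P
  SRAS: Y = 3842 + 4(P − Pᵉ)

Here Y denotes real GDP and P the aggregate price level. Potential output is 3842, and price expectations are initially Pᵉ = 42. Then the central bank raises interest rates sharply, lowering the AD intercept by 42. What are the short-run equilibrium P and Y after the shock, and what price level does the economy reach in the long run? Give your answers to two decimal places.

AD shifts left: new AD is Y = 4941 − 9P. With Pᵉ = 42, SRAS is Y = 3674 + 4P.
Short run: 4941 − 9P = 3674 + 4P gives 1267 = 13P, so P = 97.46 and Y = 4941 − 9P = 4063.85.
Y = 4063.85 is above potential 3842; expectations adjust and SRAS shifts left until Y = 3842.
Long run: on the new AD curve, 3842 = 4941 − 9P gives P = 122.11.

Short run: P = 97.46, Y = 4063.85. Long run: P = 122.11.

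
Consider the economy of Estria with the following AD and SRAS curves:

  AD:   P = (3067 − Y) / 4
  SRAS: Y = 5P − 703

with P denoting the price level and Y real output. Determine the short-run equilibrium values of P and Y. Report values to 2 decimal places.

P = 418.89, Y = 1391.44

Rearrange AD to Y = 3067 − 4P.
Set AD = SRAS: 3067 − 4P = 5P − 703, so 3770 = 9P and P = 418.89.
Substituting into AD, Y = 3067 − 4P = 1391.44.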